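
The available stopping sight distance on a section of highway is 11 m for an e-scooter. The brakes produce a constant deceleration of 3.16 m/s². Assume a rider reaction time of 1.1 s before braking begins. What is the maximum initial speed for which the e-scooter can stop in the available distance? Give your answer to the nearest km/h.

Stopping distance: v·t_r + v²/(2a) = 11 with t_r = 1.1 s and a = 3.160 m/s².
So v² + 6.952 v − 69.52 = 0.
Positive root: v = −a·t_r + √((a·t_r)² + 2a·d) = −3.476 + √(12.083 + 69.52) = 5.5574 m/s.
5.5574 m/s × 3.6 = 20.007 km/h.

Maximum speed ≈ 20 km/h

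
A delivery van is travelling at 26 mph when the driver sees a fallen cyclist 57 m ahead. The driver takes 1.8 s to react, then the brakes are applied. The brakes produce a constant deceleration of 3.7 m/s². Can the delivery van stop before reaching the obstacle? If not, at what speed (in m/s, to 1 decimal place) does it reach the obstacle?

Yes — it stops about 17.8 m short of the obstacle, so it never reaches it

26 mph × 0.44704 = 11.6230 m/s.
Reaction distance = 11.6230 × 1.8 = 20.921 m.
Braking distance = v²/(2a) = 135.094 / 7.400 = 18.256 m.
Total stopping distance = 20.921 + 18.256 = 39.177 m, vs 57 m available — it stops with 57 − 39.177 = 17.823 m to spare.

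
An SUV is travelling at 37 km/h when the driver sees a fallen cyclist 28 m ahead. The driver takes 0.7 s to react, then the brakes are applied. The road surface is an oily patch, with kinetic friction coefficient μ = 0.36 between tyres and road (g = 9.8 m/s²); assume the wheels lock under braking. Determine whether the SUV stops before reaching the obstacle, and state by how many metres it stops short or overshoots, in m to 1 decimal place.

37 km/h ÷ 3.6 = 10.2778 m/s.
a = μg = 0.36 × 9.8 = 3.528 m/s².
Reaction distance = 10.2778 × 0.7 = 7.194 m.
Braking distance = v²/(2a) = 105.633 / 7.056 = 14.971 m.
Total stopping distance = 7.194 + 14.971 = 22.165 m, vs 28 m available — it stops with 28 − 22.165 = 5.835 m to spare.

Yes — it stops 5.8 m short of the obstacle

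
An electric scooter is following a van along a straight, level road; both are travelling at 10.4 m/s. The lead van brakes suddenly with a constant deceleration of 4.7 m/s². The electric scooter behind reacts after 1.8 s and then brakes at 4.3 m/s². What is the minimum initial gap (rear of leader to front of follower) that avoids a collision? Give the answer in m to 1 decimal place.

Leader travels v²/(2a_L) = 108.160 / 9.400 = 11.506 m before stopping.
Follower covers v·t_r = 10.4000 × 1.8 = 18.720 m while reacting, then v²/(2a_F) = 108.160 / 8.600 = 12.577 m while braking, for a total of 18.720 + 12.577 = 31.297 m.
Since a_F ≤ a_L and the follower starts braking later, the follower is never slower than the leader, so the closest approach is when both have stopped.
Minimum gap = 31.297 − 11.506 = 19.791 m.

Minimum gap ≈ 19.8 m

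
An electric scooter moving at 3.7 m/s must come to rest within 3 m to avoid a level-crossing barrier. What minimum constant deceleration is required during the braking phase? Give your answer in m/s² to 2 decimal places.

v² = 2a·d ⇒ a = v²/(2d) = 3.7000² / (2 × 3.000) = 13.690 / 6.000 = 2.2817 m/s².

Required deceleration ≈ 2.28 m/s²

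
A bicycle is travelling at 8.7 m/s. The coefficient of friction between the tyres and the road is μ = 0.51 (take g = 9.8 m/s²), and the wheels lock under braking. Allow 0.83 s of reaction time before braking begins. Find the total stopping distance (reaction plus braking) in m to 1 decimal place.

Total stopping distance ≈ 14.8 m

a = μg = 0.51 × 9.8 = 4.998 m/s².
Reaction distance = v·t_r = 8.7000 × 0.83 = 7.221 m.
Braking distance = v²/(2a) = 8.7000² / (2 × 4.998) = 75.690 / 9.996 = 7.572 m.
Total = 7.221 + 7.572 = 14.793 m.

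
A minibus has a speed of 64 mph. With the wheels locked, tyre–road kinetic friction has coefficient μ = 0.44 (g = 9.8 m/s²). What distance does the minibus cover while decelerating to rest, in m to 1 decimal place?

64 mph × 0.44704 = 28.6106 m/s.
a = μg = 0.44 × 9.8 = 4.312 m/s².
Braking distance = v²/(2a) = 28.6106² / (2 × 4.312) = 818.566 / 8.624 = 94.917 m.

Braking distance ≈ 94.9 m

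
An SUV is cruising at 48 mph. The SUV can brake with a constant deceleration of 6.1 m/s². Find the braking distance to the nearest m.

Braking distance ≈ 38 m

48 mph × 0.44704 = 21.4579 m/s.
Braking distance = v²/(2a) = 21.4579² / (2 × 6.100) = 460.441 / 12.200 = 37.741 m.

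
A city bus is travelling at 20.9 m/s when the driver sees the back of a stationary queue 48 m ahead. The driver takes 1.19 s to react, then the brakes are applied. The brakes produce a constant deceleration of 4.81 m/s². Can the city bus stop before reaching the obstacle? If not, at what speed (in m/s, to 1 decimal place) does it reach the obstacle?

No — it strikes the obstacle at 14.6 m/s

Reaction distance = 20.9000 × 1.19 = 24.871 m.
Braking distance needed to stop: v²/(2a) = 436.810 / 9.620 = 45.406 m, so total needed = 24.871 + 45.406 = 70.277 m > 48 m — it cannot stop.
Distance remaining when braking begins: 48 − 24.871 = 23.129 m.
v² = v₀² − 2a·d = 436.810 − 2 × 4.810 × 23.129 = 214.309 m²/s².
v = √214.309 = 14.639 m/s.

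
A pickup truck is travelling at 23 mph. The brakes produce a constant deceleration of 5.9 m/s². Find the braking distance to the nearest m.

Braking distance ≈ 9 m

23 mph × 0.44704 = 10.2819 m/s.
Braking distance = v²/(2a) = 10.2819² / (2 × 5.900) = 105.717 / 11.800 = 8.959 m.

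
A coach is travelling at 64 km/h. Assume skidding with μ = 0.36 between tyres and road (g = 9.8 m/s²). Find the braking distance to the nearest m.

Braking distance ≈ 45 m

64 km/h ÷ 3.6 = 17.7778 m/s.
a = μg = 0.36 × 9.8 = 3.528 m/s².
Braking distance = v²/(2a) = 17.7778² / (2 × 3.528) = 316.050 / 7.056 = 44.792 m.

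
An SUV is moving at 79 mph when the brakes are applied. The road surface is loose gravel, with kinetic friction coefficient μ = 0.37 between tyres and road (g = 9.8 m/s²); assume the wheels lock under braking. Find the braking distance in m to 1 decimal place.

Braking distance ≈ 172.0 m

79 mph × 0.44704 = 35.3162 m/s.
a = μg = 0.37 × 9.8 = 3.626 m/s².
Braking distance = v²/(2a) = 35.3162² / (2 × 3.626) = 1247.234 / 7.252 = 171.985 m.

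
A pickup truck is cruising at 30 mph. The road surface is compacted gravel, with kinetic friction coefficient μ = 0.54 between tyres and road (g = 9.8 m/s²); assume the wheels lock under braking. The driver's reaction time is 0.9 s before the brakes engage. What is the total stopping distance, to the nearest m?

30 mph × 0.44704 = 13.4112 m/s.
a = μg = 0.54 × 9.8 = 5.292 m/s².
Reaction distance = v·t_r = 13.4112 × 0.9 = 12.070 m.
Braking distance = v²/(2a) = 13.4112² / (2 × 5.292) = 179.860 / 10.584 = 16.994 m.
Total = 12.070 + 16.994 = 29.064 m.

Total stopping distance ≈ 29 m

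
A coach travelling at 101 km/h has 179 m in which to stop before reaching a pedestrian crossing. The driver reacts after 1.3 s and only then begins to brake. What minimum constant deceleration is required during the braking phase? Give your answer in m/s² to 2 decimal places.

101 km/h ÷ 3.6 = 28.0556 m/s.
Distance covered during reaction = 28.0556 × 1.3 = 36.472 m.
Distance available for braking: 179 − 36.472 = 142.528 m.
v² = 2a·d ⇒ a = v²/(2d) = 28.0556² / (2 × 142.528) = 787.117 / 285.056 = 2.7613 m/s².

Required deceleration ≈ 2.76 m/s²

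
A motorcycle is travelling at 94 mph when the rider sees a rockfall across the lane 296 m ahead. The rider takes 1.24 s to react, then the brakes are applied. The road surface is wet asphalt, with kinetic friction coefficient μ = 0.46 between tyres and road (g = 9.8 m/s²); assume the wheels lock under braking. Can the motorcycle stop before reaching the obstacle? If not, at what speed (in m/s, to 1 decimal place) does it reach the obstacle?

94 mph × 0.44704 = 42.0218 m/s.
a = μg = 0.46 × 9.8 = 4.508 m/s².
Reaction distance = 42.0218 × 1.24 = 52.107 m.
Braking distance = v²/(2a) = 1765.832 / 9.016 = 195.855 m.
Total stopping distance = 52.107 + 195.855 = 247.962 m, vs 296 m available — it stops with 296 − 247.962 = 48.038 m to spare.

Yes — it stops about 48.0 m short of the obstacle, so it never reaches it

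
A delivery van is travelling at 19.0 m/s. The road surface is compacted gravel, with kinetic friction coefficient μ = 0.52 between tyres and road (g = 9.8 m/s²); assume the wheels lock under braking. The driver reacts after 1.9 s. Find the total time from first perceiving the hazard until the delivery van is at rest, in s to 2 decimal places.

Total time ≈ 5.63 s

a = μg = 0.52 × 9.8 = 5.096 m/s².
Braking time = v/a = 19.0000 / 5.096 = 3.728 s.
Total = 1.9 + 3.728 = 5.628 s.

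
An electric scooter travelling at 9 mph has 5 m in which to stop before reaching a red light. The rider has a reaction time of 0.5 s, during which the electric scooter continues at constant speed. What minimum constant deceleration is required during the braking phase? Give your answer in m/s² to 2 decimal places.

9 mph × 0.44704 = 4.0234 m/s.
Distance covered during reaction = 4.0234 × 0.5 = 2.012 m.
Distance available for braking: 5 − 2.012 = 2.988 m.
v² = 2a·d ⇒ a = v²/(2d) = 4.0234² / (2 × 2.988) = 16.188 / 5.976 = 2.7088 m/s².

Required deceleration ≈ 2.71 m/s²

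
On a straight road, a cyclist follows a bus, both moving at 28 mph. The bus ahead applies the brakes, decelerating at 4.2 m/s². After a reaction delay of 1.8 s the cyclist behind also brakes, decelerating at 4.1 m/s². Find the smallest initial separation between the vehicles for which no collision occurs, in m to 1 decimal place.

28 mph × 0.44704 = 12.5171 m/s.
Leader travels v²/(2a_L) = 156.678 / 8.400 = 18.652 m before stopping.
Follower covers v·t_r = 12.5171 × 1.8 = 22.531 m while reacting, then v²/(2a_F) = 156.678 / 8.200 = 19.107 m while braking, for a total of 22.531 + 19.107 = 41.638 m.
Since a_F ≤ a_L and the follower starts braking later, the follower is never slower than the leader, so the closest approach is when both have stopped.
Minimum gap = 41.638 − 18.652 = 22.986 m.

Minimum gap ≈ 23.0 m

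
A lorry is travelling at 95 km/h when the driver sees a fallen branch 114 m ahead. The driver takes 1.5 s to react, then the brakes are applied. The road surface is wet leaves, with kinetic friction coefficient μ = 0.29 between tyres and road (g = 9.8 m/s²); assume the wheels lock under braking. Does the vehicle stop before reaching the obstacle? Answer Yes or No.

95 km/h ÷ 3.6 = 26.3889 m/s.
a = μg = 0.29 × 9.8 = 2.842 m/s².
Reaction distance = 26.3889 × 1.5 = 39.583 m.
Braking distance = v²/(2a) = 696.374 / 5.684 = 122.515 m.
Total stopping distance = 39.583 + 122.515 = 162.098 m, vs 114 m available — it cannot stop in time and overshoots by 162.098 − 114 = 48.098 m.

No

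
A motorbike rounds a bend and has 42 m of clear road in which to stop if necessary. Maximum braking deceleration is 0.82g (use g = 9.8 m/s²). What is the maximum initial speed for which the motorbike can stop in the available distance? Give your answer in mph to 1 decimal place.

Maximum speed ≈ 58.1 mph

a = 0.82 × 9.8 = 8.036 m/s².
v²/(2a) = d ⇒ v = √(2 × 8.036 × 42) = √675.02 = 25.9811 m/s.
25.9811 m/s ÷ 0.44704 = 58.118 mph.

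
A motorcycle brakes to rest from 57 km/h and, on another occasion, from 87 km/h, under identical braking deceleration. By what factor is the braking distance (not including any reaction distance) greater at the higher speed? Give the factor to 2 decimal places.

Factor ≈ 2.33

Braking distance d = v²/(2a), so with a fixed, d ∝ v².
Factor = (87/57)² = 1.5263² = 2.3296.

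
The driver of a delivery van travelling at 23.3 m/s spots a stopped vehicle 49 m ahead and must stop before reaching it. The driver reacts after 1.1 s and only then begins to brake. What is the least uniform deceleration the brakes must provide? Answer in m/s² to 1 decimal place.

Required deceleration ≈ 11.6 m/s²

Distance covered during reaction = 23.3000 × 1.1 = 25.630 m.
Distance available for braking: 49 − 25.630 = 23.370 m.
v² = 2a·d ⇒ a = v²/(2d) = 23.3000² / (2 × 23.370) = 542.890 / 46.740 = 11.6151 m/s².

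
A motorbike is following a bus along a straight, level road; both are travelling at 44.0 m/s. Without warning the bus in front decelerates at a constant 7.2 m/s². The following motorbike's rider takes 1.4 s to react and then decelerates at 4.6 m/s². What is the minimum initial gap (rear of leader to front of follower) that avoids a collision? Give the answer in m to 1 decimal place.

Leader travels v²/(2a_L) = 1936.000 / 14.400 = 134.444 m before stopping.
Follower covers v·t_r = 44.0000 × 1.4 = 61.600 m while reacting, then v²/(2a_F) = 1936.000 / 9.200 = 210.435 m while braking, for a total of 61.600 + 210.435 = 272.035 m.
Since a_F ≤ a_L and the follower starts braking later, the follower is never slower than the leader, so the closest approach is when both have stopped.
Minimum gap = 272.035 − 134.444 = 137.591 m.

Minimum gap ≈ 137.6 m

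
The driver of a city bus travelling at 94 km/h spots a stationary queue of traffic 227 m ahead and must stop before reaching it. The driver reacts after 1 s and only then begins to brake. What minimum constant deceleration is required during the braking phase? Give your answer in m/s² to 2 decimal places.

94 km/h ÷ 3.6 = 26.1111 m/s.
Distance covered during reaction = 26.1111 × 1 = 26.111 m.
Distance available for braking: 227 − 26.111 = 200.889 m.
v² = 2a·d ⇒ a = v²/(2d) = 26.1111² / (2 × 200.889) = 681.790 / 401.778 = 1.6969 m/s².

Required deceleration ≈ 1.70 m/s²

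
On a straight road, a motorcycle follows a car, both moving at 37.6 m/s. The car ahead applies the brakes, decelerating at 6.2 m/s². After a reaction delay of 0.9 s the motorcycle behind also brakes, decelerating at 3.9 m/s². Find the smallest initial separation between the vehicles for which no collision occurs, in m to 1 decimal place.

Minimum gap ≈ 101.1 m

Leader travels v²/(2a_L) = 1413.760 / 12.400 = 114.013 m before stopping.
Follower covers v·t_r = 37.6000 × 0.9 = 33.840 m while reacting, then v²/(2a_F) = 1413.760 / 7.800 = 181.251 m while braking, for a total of 33.840 + 181.251 = 215.091 m.
Since a_F ≤ a_L and the follower starts braking later, the follower is never slower than the leader, so the closest approach is when both have stopped.
Minimum gap = 215.091 − 114.013 = 101.078 m.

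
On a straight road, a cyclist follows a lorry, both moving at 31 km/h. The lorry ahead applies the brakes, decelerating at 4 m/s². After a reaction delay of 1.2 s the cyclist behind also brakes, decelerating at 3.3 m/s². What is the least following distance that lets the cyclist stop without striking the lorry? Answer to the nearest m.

Minimum gap ≈ 12 m

31 km/h ÷ 3.6 = 8.6111 m/s.
Leader travels v²/(2a_L) = 74.151 / 8.000 = 9.269 m before stopping.
Follower covers v·t_r = 8.6111 × 1.2 = 10.333 m while reacting, then v²/(2a_F) = 74.151 / 6.600 = 11.235 m while braking, for a total of 10.333 + 11.235 = 21.568 m.
Since a_F ≤ a_L and the follower starts braking later, the follower is never slower than the leader, so the closest approach is when both have stopped.
Minimum gap = 21.568 − 9.269 = 12.299 m.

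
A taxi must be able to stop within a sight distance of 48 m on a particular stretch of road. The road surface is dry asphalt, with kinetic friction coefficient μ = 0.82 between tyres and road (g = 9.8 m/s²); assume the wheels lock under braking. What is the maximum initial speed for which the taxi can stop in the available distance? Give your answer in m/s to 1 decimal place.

a = μg = 0.82 × 9.8 = 8.036 m/s².
v²/(2a) = d ⇒ v = √(2 × 8.036 × 48) = √771.46 = 27.7752 m/s.

Maximum speed ≈ 27.8 m/s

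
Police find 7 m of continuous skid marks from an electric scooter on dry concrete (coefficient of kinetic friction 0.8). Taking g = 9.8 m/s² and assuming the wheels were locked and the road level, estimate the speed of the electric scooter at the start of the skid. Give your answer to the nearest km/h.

Deceleration a = μg = 0.8 × 9.8 = 7.840 m/s².
v = √(2a·d) = √(2 × 7.840 × 7) = √109.760 = 10.4766 m/s.
= 10.4766 × 3.6 = 37.716 km/h.

Initial speed ≈ 38 km/h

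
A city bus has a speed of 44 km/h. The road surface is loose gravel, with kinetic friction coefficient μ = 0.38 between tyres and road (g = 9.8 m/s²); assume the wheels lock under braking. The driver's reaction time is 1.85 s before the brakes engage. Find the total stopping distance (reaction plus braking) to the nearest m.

44 km/h ÷ 3.6 = 12.2222 m/s.
a = μg = 0.38 × 9.8 = 3.724 m/s².
Reaction distance = v·t_r = 12.2222 × 1.85 = 22.611 m.
Braking distance = v²/(2a) = 12.2222² / (2 × 3.724) = 149.382 / 7.448 = 20.057 m.
Total = 22.611 + 20.057 = 42.668 m.

Total stopping distance ≈ 43 m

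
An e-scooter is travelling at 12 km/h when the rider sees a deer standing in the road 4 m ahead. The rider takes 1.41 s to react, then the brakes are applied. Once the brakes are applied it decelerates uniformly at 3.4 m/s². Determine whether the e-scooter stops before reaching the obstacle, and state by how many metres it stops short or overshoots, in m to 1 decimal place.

No — it overshoots by 2.3 m

12 km/h ÷ 3.6 = 3.3333 m/s.
Reaction distance = 3.3333 × 1.41 = 4.700 m.
Braking distance = v²/(2a) = 11.111 / 6.800 = 1.634 m.
Total stopping distance = 4.700 + 1.634 = 6.334 m, vs 4 m available — it cannot stop in time and overshoots by 6.334 − 4 = 2.334 m.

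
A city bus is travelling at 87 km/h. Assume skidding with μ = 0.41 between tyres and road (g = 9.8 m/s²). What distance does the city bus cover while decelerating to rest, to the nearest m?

Braking distance ≈ 73 m

87 km/h ÷ 3.6 = 24.1667 m/s.
a = μg = 0.41 × 9.8 = 4.018 m/s².
Braking distance = v²/(2a) = 24.1667² / (2 × 4.018) = 584.029 / 8.036 = 72.677 m.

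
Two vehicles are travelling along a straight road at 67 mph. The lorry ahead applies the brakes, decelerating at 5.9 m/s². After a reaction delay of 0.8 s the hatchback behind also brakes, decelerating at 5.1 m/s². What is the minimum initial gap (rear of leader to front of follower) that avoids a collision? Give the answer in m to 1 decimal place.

67 mph × 0.44704 = 29.9517 m/s.
Leader travels v²/(2a_L) = 897.104 / 11.800 = 76.026 m before stopping.
Follower covers v·t_r = 29.9517 × 0.8 = 23.961 m while reacting, then v²/(2a_F) = 897.104 / 10.200 = 87.951 m while braking, for a total of 23.961 + 87.951 = 111.912 m.
Since a_F ≤ a_L and the follower starts braking later, the follower is never slower than the leader, so the closest approach is when both have stopped.
Minimum gap = 111.912 − 76.026 = 35.886 m.

Minimum gap ≈ 35.9 m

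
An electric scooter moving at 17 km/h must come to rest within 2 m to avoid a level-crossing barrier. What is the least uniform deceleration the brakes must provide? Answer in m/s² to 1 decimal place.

17 km/h ÷ 3.6 = 4.7222 m/s.
v² = 2a·d ⇒ a = v²/(2d) = 4.7222² / (2 × 2.000) = 22.299 / 4.000 = 5.5747 m/s².

Required deceleration ≈ 5.6 m/s²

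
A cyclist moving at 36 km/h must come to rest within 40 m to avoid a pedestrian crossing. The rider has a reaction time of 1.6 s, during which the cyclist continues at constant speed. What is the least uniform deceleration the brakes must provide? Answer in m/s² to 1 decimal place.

36 km/h ÷ 3.6 = 10.0000 m/s.
Distance covered during reaction = 10.0000 × 1.6 = 16.000 m.
Distance available for braking: 40 − 16.000 = 24.000 m.
v² = 2a·d ⇒ a = v²/(2d) = 10.0000² / (2 × 24.000) = 100.000 / 48.000 = 2.0833 m/s².

Required deceleration ≈ 2.1 m/s²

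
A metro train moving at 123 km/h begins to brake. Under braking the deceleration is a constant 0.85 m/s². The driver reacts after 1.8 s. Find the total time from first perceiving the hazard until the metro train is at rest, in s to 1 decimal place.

123 km/h ÷ 3.6 = 34.1667 m/s.
Braking time = v/a = 34.1667 / 0.850 = 40.196 s.
Total = 1.8 + 40.196 = 41.996 s.

Total time ≈ 42.0 s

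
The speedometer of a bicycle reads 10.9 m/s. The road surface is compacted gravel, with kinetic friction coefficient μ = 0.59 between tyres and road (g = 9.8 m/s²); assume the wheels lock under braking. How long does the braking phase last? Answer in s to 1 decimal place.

a = μg = 0.59 × 9.8 = 5.782 m/s².
Braking time = v/a = 10.9000 / 5.782 = 1.885 s.

Braking time ≈ 1.9 s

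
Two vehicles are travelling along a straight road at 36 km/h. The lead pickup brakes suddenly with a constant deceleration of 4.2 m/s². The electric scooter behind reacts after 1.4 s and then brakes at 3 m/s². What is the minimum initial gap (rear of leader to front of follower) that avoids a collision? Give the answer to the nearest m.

36 km/h ÷ 3.6 = 10.0000 m/s.
Leader travels v²/(2a_L) = 100.000 / 8.400 = 11.905 m before stopping.
Follower covers v·t_r = 10.0000 × 1.4 = 14.000 m while reacting, then v²/(2a_F) = 100.000 / 6.000 = 16.667 m while braking, for a total of 14.000 + 16.667 = 30.667 m.
Since a_F ≤ a_L and the follower starts braking later, the follower is never slower than the leader, so the closest approach is when both have stopped.
Minimum gap = 30.667 − 11.905 = 18.762 m.

Minimum gap ≈ 19 m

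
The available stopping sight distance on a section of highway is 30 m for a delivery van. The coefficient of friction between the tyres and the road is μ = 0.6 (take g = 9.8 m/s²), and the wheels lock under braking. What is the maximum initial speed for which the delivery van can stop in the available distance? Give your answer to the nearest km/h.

a = μg = 0.6 × 9.8 = 5.880 m/s².
v²/(2a) = d ⇒ v = √(2 × 5.880 × 30) = √352.80 = 18.7830 m/s.
18.7830 m/s × 3.6 = 67.619 km/h.

Maximum speed ≈ 68 km/h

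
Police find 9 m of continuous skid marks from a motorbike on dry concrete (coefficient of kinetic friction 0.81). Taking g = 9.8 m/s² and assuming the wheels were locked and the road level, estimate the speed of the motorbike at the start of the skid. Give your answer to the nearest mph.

Initial speed ≈ 27 mph

Deceleration a = μg = 0.81 × 9.8 = 7.938 m/s².
v = √(2a·d) = √(2 × 7.938 × 9) = √142.884 = 11.9534 m/s.
= 11.9534 ÷ 0.44704 = 26.739 mph.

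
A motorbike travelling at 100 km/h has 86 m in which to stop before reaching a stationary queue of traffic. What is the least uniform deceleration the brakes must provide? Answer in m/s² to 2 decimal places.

Required deceleration ≈ 4.49 m/s²

100 km/h ÷ 3.6 = 27.7778 m/s.
v² = 2a·d ⇒ a = v²/(2d) = 27.7778² / (2 × 86.000) = 771.606 / 172.000 = 4.4861 m/s².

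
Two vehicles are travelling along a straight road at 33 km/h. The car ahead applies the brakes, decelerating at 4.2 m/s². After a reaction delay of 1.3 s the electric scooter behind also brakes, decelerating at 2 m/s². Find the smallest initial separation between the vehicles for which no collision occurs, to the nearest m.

33 km/h ÷ 3.6 = 9.1667 m/s.
Leader travels v²/(2a_L) = 84.028 / 8.400 = 10.003 m before stopping.
Follower covers v·t_r = 9.1667 × 1.3 = 11.917 m while reacting, then v²/(2a_F) = 84.028 / 4.000 = 21.007 m while braking, for a total of 11.917 + 21.007 = 32.924 m.
Since a_F ≤ a_L and the follower starts braking later, the follower is never slower than the leader, so the closest approach is when both have stopped.
Minimum gap = 32.924 − 10.003 = 22.921 m.

Minimum gap ≈ 23 m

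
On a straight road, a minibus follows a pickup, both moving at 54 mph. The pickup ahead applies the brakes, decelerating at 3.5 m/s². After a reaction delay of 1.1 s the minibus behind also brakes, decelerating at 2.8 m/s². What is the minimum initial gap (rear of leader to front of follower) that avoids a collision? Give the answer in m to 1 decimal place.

54 mph × 0.44704 = 24.1402 m/s.
Leader travels v²/(2a_L) = 582.749 / 7.000 = 83.250 m before stopping.
Follower covers v·t_r = 24.1402 × 1.1 = 26.554 m while reacting, then v²/(2a_F) = 582.749 / 5.600 = 104.062 m while braking, for a total of 26.554 + 104.062 = 130.616 m.
Since a_F ≤ a_L and the follower starts braking later, the follower is never slower than the leader, so the closest approach is when both have stopped.
Minimum gap = 130.616 − 83.250 = 47.366 m.

Minimum gap ≈ 47.4 m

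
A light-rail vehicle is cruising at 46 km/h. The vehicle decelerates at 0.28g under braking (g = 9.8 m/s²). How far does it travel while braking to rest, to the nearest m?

Braking distance ≈ 30 m

46 km/h ÷ 3.6 = 12.7778 m/s.
a = 0.28 × 9.8 = 2.744 m/s².
Braking distance = v²/(2a) = 12.7778² / (2 × 2.744) = 163.272 / 5.488 = 29.751 m.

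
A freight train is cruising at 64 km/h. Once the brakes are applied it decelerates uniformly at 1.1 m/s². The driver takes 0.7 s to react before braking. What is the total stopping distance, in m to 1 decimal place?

Total stopping distance ≈ 156.1 m

64 km/h ÷ 3.6 = 17.7778 m/s.
Reaction distance = v·t_r = 17.7778 × 0.7 = 12.444 m.
Braking distance = v²/(2a) = 17.7778² / (2 × 1.100) = 316.050 / 2.200 = 143.659 m.
Total = 12.444 + 143.659 = 156.103 m.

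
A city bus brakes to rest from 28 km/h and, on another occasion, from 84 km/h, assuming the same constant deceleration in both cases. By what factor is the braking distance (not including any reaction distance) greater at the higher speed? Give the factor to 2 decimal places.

Factor ≈ 9.00

Braking distance d = v²/(2a), so with a fixed, d ∝ v².
Factor = (84/28)² = 3.0000² = 9.0000.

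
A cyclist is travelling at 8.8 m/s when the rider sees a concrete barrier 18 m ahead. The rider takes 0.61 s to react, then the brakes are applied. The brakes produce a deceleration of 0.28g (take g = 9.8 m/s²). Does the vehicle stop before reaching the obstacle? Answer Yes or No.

No

a = 0.28 × 9.8 = 2.744 m/s².
Reaction distance = 8.8000 × 0.61 = 5.368 m.
Braking distance = v²/(2a) = 77.440 / 5.488 = 14.111 m.
Total stopping distance = 5.368 + 14.111 = 19.479 m, vs 18 m available — it cannot stop in time and overshoots by 19.479 − 18 = 1.479 m.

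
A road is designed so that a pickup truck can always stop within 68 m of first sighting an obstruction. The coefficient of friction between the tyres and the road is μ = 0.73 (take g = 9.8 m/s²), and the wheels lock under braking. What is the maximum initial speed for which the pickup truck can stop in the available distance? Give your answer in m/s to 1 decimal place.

a = μg = 0.73 × 9.8 = 7.154 m/s².
v²/(2a) = d ⇒ v = √(2 × 7.154 × 68) = √972.94 = 31.1920 m/s.

Maximum speed ≈ 31.2 m/s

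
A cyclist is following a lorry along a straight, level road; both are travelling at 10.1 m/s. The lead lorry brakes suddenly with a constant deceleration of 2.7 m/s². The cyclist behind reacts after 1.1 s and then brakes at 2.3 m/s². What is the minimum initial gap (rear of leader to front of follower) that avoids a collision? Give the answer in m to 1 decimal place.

Minimum gap ≈ 14.4 m

Leader travels v²/(2a_L) = 102.010 / 5.400 = 18.891 m before stopping.
Follower covers v·t_r = 10.1000 × 1.1 = 11.110 m while reacting, then v²/(2a_F) = 102.010 / 4.600 = 22.176 m while braking, for a total of 11.110 + 22.176 = 33.286 m.
Since a_F ≤ a_L and the follower starts braking later, the follower is never slower than the leader, so the closest approach is when both have stopped.
Minimum gap = 33.286 − 18.891 = 14.395 m.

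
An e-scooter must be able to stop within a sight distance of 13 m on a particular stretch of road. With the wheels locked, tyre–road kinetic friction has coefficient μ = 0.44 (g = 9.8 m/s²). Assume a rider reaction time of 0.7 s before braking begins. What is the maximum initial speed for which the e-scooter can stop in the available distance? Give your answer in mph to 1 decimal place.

Maximum speed ≈ 17.9 mph

a = μg = 0.44 × 9.8 = 4.312 m/s².
Stopping distance: v·t_r + v²/(2a) = 13 with t_r = 0.7 s and a = 4.312 m/s².
So v² + 6.037 v − 112.11 = 0.
Positive root: v = −a·t_r + √((a·t_r)² + 2a·d) = −3.018 + √(9.108 + 112.11) = 7.9919 m/s.
7.9919 m/s ÷ 0.44704 = 17.877 mph.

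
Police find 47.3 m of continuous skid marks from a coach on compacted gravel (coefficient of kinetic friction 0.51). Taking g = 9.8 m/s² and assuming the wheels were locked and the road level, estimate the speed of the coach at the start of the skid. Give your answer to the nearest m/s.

Deceleration a = μg = 0.51 × 9.8 = 4.998 m/s².
v = √(2a·d) = √(2 × 4.998 × 47.3) = √472.811 = 21.7442 m/s.

Initial speed ≈ 22 m/s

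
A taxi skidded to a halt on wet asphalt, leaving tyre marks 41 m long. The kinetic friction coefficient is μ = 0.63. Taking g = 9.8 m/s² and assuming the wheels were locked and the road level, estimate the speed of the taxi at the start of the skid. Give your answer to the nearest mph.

Initial speed ≈ 50 mph

Deceleration a = μg = 0.63 × 9.8 = 6.174 m/s².
v = √(2a·d) = √(2 × 6.174 × 41) = √506.268 = 22.5004 m/s.
= 22.5004 ÷ 0.44704 = 50.332 mph.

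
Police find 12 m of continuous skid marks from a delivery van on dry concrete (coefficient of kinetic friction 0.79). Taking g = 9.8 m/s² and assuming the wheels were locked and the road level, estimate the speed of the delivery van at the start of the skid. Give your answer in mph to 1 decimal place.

Deceleration a = μg = 0.79 × 9.8 = 7.742 m/s².
v = √(2a·d) = √(2 × 7.742 × 12) = √185.808 = 13.6311 m/s.
= 13.6311 ÷ 0.44704 = 30.492 mph.

Initial speed ≈ 30.5 mph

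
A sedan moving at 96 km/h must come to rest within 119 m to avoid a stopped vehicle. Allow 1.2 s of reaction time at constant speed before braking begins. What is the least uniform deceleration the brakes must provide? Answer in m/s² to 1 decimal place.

Required deceleration ≈ 4.1 m/s²

96 km/h ÷ 3.6 = 26.6667 m/s.
Distance covered during reaction = 26.6667 × 1.2 = 32.000 m.
Distance available for braking: 119 − 32.000 = 87.000 m.
v² = 2a·d ⇒ a = v²/(2d) = 26.6667² / (2 × 87.000) = 711.113 / 174.000 = 4.0869 m/s².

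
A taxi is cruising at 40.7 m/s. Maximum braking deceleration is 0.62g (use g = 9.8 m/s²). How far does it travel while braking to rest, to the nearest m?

Braking distance ≈ 136 m

a = 0.62 × 9.8 = 6.076 m/s².
Braking distance = v²/(2a) = 40.7000² / (2 × 6.076) = 1656.490 / 12.152 = 136.314 m.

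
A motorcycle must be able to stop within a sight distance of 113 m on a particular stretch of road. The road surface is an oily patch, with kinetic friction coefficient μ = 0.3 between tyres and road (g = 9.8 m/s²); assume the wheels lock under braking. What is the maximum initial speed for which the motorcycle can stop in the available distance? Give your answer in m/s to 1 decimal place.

Maximum speed ≈ 25.8 m/s

a = μg = 0.3 × 9.8 = 2.940 m/s².
v²/(2a) = d ⇒ v = √(2 × 2.940 × 113) = √664.44 = 25.7767 m/s.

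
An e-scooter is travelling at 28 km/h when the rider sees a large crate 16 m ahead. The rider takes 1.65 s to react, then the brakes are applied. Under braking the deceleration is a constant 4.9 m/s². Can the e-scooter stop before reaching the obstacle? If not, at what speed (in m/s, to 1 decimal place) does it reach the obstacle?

No — it strikes the obstacle at 5.4 m/s

28 km/h ÷ 3.6 = 7.7778 m/s.
Reaction distance = 7.7778 × 1.65 = 12.833 m.
Braking distance needed to stop: v²/(2a) = 60.494 / 9.800 = 6.173 m, so total needed = 12.833 + 6.173 = 19.006 m > 16 m — it cannot stop.
Distance remaining when braking begins: 16 − 12.833 = 3.167 m.
v² = v₀² − 2a·d = 60.494 − 2 × 4.900 × 3.167 = 29.457 m²/s².
v = √29.457 = 5.427 m/s.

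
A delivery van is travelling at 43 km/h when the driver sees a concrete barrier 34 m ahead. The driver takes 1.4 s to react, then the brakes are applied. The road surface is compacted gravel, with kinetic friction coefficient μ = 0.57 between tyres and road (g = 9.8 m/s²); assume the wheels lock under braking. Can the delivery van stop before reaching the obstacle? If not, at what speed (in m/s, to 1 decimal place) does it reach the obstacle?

43 km/h ÷ 3.6 = 11.9444 m/s.
a = μg = 0.57 × 9.8 = 5.586 m/s².
Reaction distance = 11.9444 × 1.4 = 16.722 m.
Braking distance = v²/(2a) = 142.669 / 11.172 = 12.770 m.
Total stopping distance = 16.722 + 12.770 = 29.492 m, vs 34 m available — it stops with 34 − 29.492 = 4.508 m to spare.

Yes — it stops about 4.5 m short of the obstacle, so it never reaches it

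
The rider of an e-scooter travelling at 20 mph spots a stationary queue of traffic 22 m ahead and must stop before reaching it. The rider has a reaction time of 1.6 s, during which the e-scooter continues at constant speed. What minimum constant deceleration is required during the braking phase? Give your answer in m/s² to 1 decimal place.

Required deceleration ≈ 5.2 m/s²

20 mph × 0.44704 = 8.9408 m/s.
Distance covered during reaction = 8.9408 × 1.6 = 14.305 m.
Distance available for braking: 22 − 14.305 = 7.695 m.
v² = 2a·d ⇒ a = v²/(2d) = 8.9408² / (2 × 7.695) = 79.938 / 15.390 = 5.1942 m/s².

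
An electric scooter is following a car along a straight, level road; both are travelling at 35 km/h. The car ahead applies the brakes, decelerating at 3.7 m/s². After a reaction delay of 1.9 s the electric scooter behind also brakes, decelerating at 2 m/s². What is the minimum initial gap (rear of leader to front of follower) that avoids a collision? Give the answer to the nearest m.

Minimum gap ≈ 29 m

35 km/h ÷ 3.6 = 9.7222 m/s.
Leader travels v²/(2a_L) = 94.521 / 7.400 = 12.773 m before stopping.
Follower covers v·t_r = 9.7222 × 1.9 = 18.472 m while reacting, then v²/(2a_F) = 94.521 / 4.000 = 23.630 m while braking, for a total of 18.472 + 23.630 = 42.102 m.
Since a_F ≤ a_L and the follower starts braking later, the follower is never slower than the leader, so the closest approach is when both have stopped.
Minimum gap = 42.102 − 12.773 = 29.329 m.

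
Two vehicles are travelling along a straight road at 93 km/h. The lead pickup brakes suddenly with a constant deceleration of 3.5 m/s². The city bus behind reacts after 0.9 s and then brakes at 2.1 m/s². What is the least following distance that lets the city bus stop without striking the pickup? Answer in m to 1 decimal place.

93 km/h ÷ 3.6 = 25.8333 m/s.
Leader travels v²/(2a_L) = 667.359 / 7.000 = 95.337 m before stopping.
Follower covers v·t_r = 25.8333 × 0.9 = 23.250 m while reacting, then v²/(2a_F) = 667.359 / 4.200 = 158.895 m while braking, for a total of 23.250 + 158.895 = 182.145 m.
Since a_F ≤ a_L and the follower starts braking later, the follower is never slower than the leader, so the closest approach is when both have stopped.
Minimum gap = 182.145 − 95.337 = 86.808 m.

Minimum gap ≈ 86.8 m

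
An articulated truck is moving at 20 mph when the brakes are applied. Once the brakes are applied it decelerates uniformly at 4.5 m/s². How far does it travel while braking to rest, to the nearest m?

Braking distance ≈ 9 m

20 mph × 0.44704 = 8.9408 m/s.
Braking distance = v²/(2a) = 8.9408² / (2 × 4.500) = 79.938 / 9.000 = 8.882 m.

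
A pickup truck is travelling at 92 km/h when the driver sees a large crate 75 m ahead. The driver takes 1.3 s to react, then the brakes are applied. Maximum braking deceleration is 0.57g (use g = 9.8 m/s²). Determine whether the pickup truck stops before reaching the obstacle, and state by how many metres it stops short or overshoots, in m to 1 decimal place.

92 km/h ÷ 3.6 = 25.5556 m/s.
a = 0.57 × 9.8 = 5.586 m/s².
Reaction distance = 25.5556 × 1.3 = 33.222 m.
Braking distance = v²/(2a) = 653.089 / 11.172 = 58.458 m.
Total stopping distance = 33.222 + 58.458 = 91.680 m, vs 75 m available — it cannot stop in time and overshoots by 91.680 − 75 = 16.680 m.

No — it overshoots by 16.7 m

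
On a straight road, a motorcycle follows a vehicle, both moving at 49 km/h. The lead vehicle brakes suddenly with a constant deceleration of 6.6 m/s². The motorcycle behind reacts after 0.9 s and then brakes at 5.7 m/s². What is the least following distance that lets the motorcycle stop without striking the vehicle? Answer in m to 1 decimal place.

Minimum gap ≈ 14.5 m

49 km/h ÷ 3.6 = 13.6111 m/s.
Leader travels v²/(2a_L) = 185.262 / 13.200 = 14.035 m before stopping.
Follower covers v·t_r = 13.6111 × 0.9 = 12.250 m while reacting, then v²/(2a_F) = 185.262 / 11.400 = 16.251 m while braking, for a total of 12.250 + 16.251 = 28.501 m.
Since a_F ≤ a_L and the follower starts braking later, the follower is never slower than the leader, so the closest approach is when both have stopped.
Minimum gap = 28.501 − 14.035 = 14.466 m.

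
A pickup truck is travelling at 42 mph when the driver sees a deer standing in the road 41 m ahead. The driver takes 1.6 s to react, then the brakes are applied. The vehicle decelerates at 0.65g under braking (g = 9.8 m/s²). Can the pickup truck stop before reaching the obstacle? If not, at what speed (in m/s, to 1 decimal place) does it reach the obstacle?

No — it strikes the obstacle at 14.6 m/s

42 mph × 0.44704 = 18.7757 m/s.
a = 0.65 × 9.8 = 6.370 m/s².
Reaction distance = 18.7757 × 1.6 = 30.041 m.
Braking distance needed to stop: v²/(2a) = 352.527 / 12.740 = 27.671 m, so total needed = 30.041 + 27.671 = 57.712 m > 41 m — it cannot stop.
Distance remaining when braking begins: 41 − 30.041 = 10.959 m.
v² = v₀² − 2a·d = 352.527 − 2 × 6.370 × 10.959 = 212.909 m²/s².
v = √212.909 = 14.591 m/s.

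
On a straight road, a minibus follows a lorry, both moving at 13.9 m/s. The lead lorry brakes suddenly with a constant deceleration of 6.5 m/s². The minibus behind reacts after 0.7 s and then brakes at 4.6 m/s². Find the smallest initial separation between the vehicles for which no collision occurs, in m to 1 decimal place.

Leader travels v²/(2a_L) = 193.210 / 13.000 = 14.862 m before stopping.
Follower covers v·t_r = 13.9000 × 0.7 = 9.730 m while reacting, then v²/(2a_F) = 193.210 / 9.200 = 21.001 m while braking, for a total of 9.730 + 21.001 = 30.731 m.
Since a_F ≤ a_L and the follower starts braking later, the follower is never slower than the leader, so the closest approach is when both have stopped.
Minimum gap = 30.731 − 14.862 = 15.869 m.

Minimum gap ≈ 15.9 m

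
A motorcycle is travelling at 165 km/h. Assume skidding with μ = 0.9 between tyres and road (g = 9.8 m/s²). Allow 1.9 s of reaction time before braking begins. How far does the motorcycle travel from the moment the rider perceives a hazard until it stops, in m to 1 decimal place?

165 km/h ÷ 3.6 = 45.8333 m/s.
a = μg = 0.9 × 9.8 = 8.820 m/s².
Reaction distance = v·t_r = 45.8333 × 1.9 = 87.083 m.
Braking distance = v²/(2a) = 45.8333² / (2 × 8.820) = 2100.691 / 17.640 = 119.087 m.
Total = 87.083 + 119.087 = 206.170 m.

Total stopping distance ≈ 206.2 m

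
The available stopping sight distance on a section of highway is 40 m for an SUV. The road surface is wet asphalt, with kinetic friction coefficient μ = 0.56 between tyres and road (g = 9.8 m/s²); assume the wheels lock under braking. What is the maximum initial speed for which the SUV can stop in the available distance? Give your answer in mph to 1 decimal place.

Maximum speed ≈ 46.9 mph

a = μg = 0.56 × 9.8 = 5.488 m/s².
v²/(2a) = d ⇒ v = √(2 × 5.488 × 40) = √439.04 = 20.9533 m/s.
20.9533 m/s ÷ 0.44704 = 46.871 mph.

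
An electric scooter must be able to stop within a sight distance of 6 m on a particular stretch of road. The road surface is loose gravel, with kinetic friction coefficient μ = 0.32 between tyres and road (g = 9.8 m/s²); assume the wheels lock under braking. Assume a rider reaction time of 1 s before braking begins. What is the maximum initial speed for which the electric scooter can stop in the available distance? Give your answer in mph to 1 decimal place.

Maximum speed ≈ 8.4 mph

a = μg = 0.32 × 9.8 = 3.136 m/s².
Stopping distance: v·t_r + v²/(2a) = 6 with t_r = 1 s and a = 3.136 m/s².
So v² + 6.272 v − 37.63 = 0.
Positive root: v = −a·t_r + √((a·t_r)² + 2a·d) = −3.136 + √(9.834 + 37.63) = 3.7534 m/s.
3.7534 m/s ÷ 0.44704 = 8.396 mph.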